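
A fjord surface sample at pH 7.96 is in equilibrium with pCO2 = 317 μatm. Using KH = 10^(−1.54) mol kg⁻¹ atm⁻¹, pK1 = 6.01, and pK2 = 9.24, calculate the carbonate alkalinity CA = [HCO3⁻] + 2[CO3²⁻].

[CO2*] = KH · pCO2 = 10^(−1.54) × 317×10^-6 = 9.142×10^-6 mol/kg
α₀ = 1/(1 + K1/[H⁺] + K1K2/[H⁺]²) = 1/(1 + 10^+1.95 + 10^+0.67) = 0.01055
DIC = [CO2*]/α₀ = 9.142×10^-6 / 0.01055 = 0.8667 mmol/kg
CA = (α₁ + 2α₂)·DIC = (0.9401 + 2×0.04934) × 0.8667 = 0.900 mmol/kg

CA = 0.900 mmol/kg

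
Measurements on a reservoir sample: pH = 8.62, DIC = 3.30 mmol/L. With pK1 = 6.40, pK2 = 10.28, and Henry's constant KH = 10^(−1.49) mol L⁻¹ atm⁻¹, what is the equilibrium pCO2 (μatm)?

pCO2 = 598 μatm

α₀ = 1 / (1 + K1/[H⁺] + K1K2/[H⁺]²) = 1 / (1 + 10^+2.22 + 10^+0.56)
   = 1 / (1 + 165.96 + 3.6308) = 1/170.59 = 0.005862
[CO2*] = α₀ × DIC = 0.005862 × 3.30 = 0.01934 mmol/L = 19.34 μmol/L
pCO2 = [CO2*]/KH = 1.934×10^-5 / 3.236×10^-2 = 598 μatm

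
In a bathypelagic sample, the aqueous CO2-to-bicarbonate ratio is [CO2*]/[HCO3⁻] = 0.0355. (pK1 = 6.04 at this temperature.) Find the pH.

pH = 7.49

From K1 = [H⁺][HCO3⁻]/[CO2*]:  pH = pK1 − log₁₀([CO2*]/[HCO3⁻])
log₁₀(0.0355) = -1.450
pH = 6.04 − (-1.450) = 7.49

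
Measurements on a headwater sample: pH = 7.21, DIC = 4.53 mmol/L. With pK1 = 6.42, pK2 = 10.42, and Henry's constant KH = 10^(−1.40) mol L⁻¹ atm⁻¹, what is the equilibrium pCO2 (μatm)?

α₀ = 1 / (1 + K1/[H⁺] + K1K2/[H⁺]²) = 1 / (1 + 10^+0.79 + 10^-2.42)
   = 1 / (1 + 6.1660 + 0.0038019) = 1/7.1698 = 0.1395
[CO2*] = α₀ × DIC = 0.1395 × 4.53 = 0.6318 mmol/L
pCO2 = [CO2*]/KH = 6.318×10^-4 / 3.981×10^-2 = 1.59×10^4 μatm

pCO2 = 1.59×10^4 μatm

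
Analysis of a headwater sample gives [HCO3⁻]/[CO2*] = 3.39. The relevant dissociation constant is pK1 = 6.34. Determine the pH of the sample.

From K1 = [H⁺][HCO3⁻]/[CO2*]:  pH = pK1 + log₁₀([HCO3⁻]/[CO2*])
log₁₀(3.39) = +0.530
pH = 6.34 + (+0.530) = 6.87

pH = 6.87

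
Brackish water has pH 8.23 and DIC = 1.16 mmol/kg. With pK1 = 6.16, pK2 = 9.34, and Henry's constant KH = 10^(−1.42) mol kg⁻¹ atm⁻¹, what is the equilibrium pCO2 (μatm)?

pCO2 = 239 μatm

α₀ = 1 / (1 + K1/[H⁺] + K1K2/[H⁺]²) = 1 / (1 + 10^+2.07 + 10^+0.96)
   = 1 / (1 + 117.49 + 9.1201) = 1/127.61 = 0.007836
[CO2*] = α₀ × DIC = 0.007836 × 1.16 = 0.009090 mmol/kg = 9.090 μmol/kg
pCO2 = [CO2*]/KH = 9.090×10^-6 / 3.802×10^-2 = 239 μatm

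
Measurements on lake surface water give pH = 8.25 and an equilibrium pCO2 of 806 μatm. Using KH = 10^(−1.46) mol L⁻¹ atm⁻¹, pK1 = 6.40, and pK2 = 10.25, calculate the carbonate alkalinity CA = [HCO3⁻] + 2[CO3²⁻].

[CO2*] = KH · pCO2 = 10^(−1.46) × 806×10^-6 = 2.795×10^-5 mol/L
α₀ = 1/(1 + K1/[H⁺] + K1K2/[H⁺]²) = 1/(1 + 10^+1.85 + 10^-0.15) = 0.01379
DIC = [CO2*]/α₀ = 2.795×10^-5 / 0.01379 = 2.026 mmol/L
CA = (α₁ + 2α₂)·DIC = (0.9764 + 2×0.009764) × 2.026 = 2.02 mmol/L

CA = 2.02 mmol/L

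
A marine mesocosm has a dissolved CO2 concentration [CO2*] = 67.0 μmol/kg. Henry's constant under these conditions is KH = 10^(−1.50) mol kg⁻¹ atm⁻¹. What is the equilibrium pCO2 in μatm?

KH = 10^(−1.50) = 3.162×10^-2 mol kg⁻¹ atm⁻¹
pCO2 = [CO2*]/KH = 67.0×10^-6 / 3.162×10^-2 = 2.12×10^-3 atm = 2120 μatm

pCO2 = 2120 μatm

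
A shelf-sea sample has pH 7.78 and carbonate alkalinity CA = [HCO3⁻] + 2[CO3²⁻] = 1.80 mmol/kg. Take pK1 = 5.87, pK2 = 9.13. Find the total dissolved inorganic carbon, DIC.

CA = [HCO3⁻] + 2[CO3²⁻] = (α₁ + 2α₂)·DIC
At pH 7.78: [H⁺]/K1 = 10^-1.91 = 0.012303, K2/[H⁺] = 10^-1.35 = 0.044668
α₁ = 1/(1 + 0.012303 + 0.044668) = 1/1.0570 = 0.9461; α₂ = α₁·K2/[H⁺] = 0.04226
α₁ + 2α₂ = 1.0306
DIC = CA / (α₁ + 2α₂) = 1.80 / 1.0306 = 1.75 mmol/kg

DIC = 1.75 mmol/kg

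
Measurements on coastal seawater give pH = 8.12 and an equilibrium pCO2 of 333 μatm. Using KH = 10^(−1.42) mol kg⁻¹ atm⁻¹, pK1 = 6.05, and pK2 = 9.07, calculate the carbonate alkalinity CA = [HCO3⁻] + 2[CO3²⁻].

CA = 1.82 mmol/kg

[CO2*] = KH · pCO2 = 10^(−1.42) × 333×10^-6 = 1.266×10^-5 mol/kg
α₀ = 1/(1 + K1/[H⁺] + K1K2/[H⁺]²) = 1/(1 + 10^+2.07 + 10^+1.12) = 0.007595
DIC = [CO2*]/α₀ = 1.266×10^-5 / 0.007595 = 1.667 mmol/kg
CA = (α₁ + 2α₂)·DIC = (0.8923 + 2×0.1001) × 1.667 = 1.82 mmol/kg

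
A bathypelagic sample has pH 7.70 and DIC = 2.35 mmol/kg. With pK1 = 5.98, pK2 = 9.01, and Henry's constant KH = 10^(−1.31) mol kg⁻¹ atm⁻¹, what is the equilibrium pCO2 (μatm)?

pCO2 = 856 μatm

α₀ = 1 / (1 + K1/[H⁺] + K1K2/[H⁺]²) = 1 / (1 + 10^+1.72 + 10^+0.41)
   = 1 / (1 + 52.481 + 2.5704) = 1/56.051 = 0.01784
[CO2*] = α₀ × DIC = 0.01784 × 2.35 = 0.04193 mmol/kg
pCO2 = [CO2*]/KH = 4.193×10^-5 / 4.898×10^-2 = 856 μatm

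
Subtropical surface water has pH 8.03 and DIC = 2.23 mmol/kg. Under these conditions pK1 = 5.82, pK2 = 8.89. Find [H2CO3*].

α₀ = 1 / (1 + K1/[H⁺] + K1K2/[H⁺]²) = 1 / (1 + 10^+2.21 + 10^+1.35)
   = 1 / (1 + 162.18 + 22.387) = 1/185.57 = 0.005389
[CO2*] = α₀ × DIC = 0.005389 × 2.23 = 0.0120 mmol/kg = 12.0 μmol/kg

[CO2*] = 12.0 μmol/kg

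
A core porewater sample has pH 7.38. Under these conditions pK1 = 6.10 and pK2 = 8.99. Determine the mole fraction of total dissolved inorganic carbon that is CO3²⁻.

α₂ = 1 / (1 + [H⁺]/K2 + [H⁺]²/(K1K2)) = 1 / (1 + 10^+1.61 + 10^+0.33)
   = 1 / (1 + 40.738 + 2.1380) = 1/43.876 = 0.02279

α₂ = 0.0228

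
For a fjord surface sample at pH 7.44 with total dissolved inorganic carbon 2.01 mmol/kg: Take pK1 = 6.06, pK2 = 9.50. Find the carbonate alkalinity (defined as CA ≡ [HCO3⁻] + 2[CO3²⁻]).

CA = [HCO3⁻] + 2[CO3²⁻] = (α₁ + 2α₂)·DIC
At pH 7.44: [H⁺]/K1 = 10^-1.38 = 0.041687, K2/[H⁺] = 10^-2.06 = 0.0087096
α₁ = 1/(1 + 0.041687 + 0.0087096) = 1/1.0504 = 0.9520; α₂ = α₁·K2/[H⁺] = 0.008292
α₁ + 2α₂ = 0.9686
CA = 0.9686 × 2.01 = 1.95 mmol/kg

CA = 1.95 mmol/kg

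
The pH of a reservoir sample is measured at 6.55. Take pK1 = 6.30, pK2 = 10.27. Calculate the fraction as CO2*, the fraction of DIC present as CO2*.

α₀ = 1 / (1 + K1/[H⁺] + K1K2/[H⁺]²) = 1 / (1 + 10^+0.25 + 10^-3.47)
   = 1 / (1 + 1.7783 + 0.00033884) = 1/2.7786 = 0.3599

α₀ = 0.360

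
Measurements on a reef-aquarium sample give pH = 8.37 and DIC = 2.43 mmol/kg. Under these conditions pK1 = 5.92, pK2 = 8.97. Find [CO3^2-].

[CO3²⁻] = 0.486 mmol/kg

α₂ = 1 / (1 + [H⁺]/K2 + [H⁺]²/(K1K2)) = 1 / (1 + 10^+0.60 + 10^-1.85)
   = 1 / (1 + 3.9811 + 0.014125) = 1/4.9952 = 0.2002
[CO3²⁻] = α₂ × DIC = 0.2002 × 2.43 = 0.486 mmol/kg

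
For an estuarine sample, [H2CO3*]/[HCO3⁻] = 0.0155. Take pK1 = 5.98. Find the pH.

pH = 7.79

From K1 = [H⁺][HCO3⁻]/[H2CO3*]:  pH = pK1 − log₁₀([H2CO3*]/[HCO3⁻])
log₁₀(0.0155) = -1.810
pH = 5.98 − (-1.810) = 7.79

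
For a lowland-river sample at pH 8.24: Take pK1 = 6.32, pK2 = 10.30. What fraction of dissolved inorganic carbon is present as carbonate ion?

α₂ = 1 / (1 + [H⁺]/K2 + [H⁺]²/(K1K2)) = 1 / (1 + 10^+2.06 + 10^+0.14)
   = 1 / (1 + 114.82 + 1.3804) = 1/117.20 = 0.008533

α₂ = 0.00853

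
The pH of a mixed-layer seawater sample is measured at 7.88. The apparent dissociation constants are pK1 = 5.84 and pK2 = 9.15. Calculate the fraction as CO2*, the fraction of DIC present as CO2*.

α₀ = 1 / (1 + K1/[H⁺] + K1K2/[H⁺]²) = 1 / (1 + 10^+2.04 + 10^+0.77)
   = 1 / (1 + 109.65 + 5.8884) = 1/116.54 = 0.008581

α₀ = 0.00858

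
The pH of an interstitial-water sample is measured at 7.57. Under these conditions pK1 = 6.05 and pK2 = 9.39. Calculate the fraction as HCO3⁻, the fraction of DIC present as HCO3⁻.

α₁ = 1 / (1 + [H⁺]/K1 + K2/[H⁺]) = 1 / (1 + 10^-1.52 + 10^-1.82)
   = 1 / (1 + 0.030200 + 0.015136) = 1/1.0453 = 0.9566

α₁ = 0.957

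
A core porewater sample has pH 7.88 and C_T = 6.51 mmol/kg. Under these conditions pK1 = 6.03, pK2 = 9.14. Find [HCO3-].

[HCO3⁻] = 6.09 mmol/kg

α₁ = 1 / (1 + [H⁺]/K1 + K2/[H⁺]) = 1 / (1 + 10^-1.85 + 10^-1.26)
   = 1 / (1 + 0.014125 + 0.054954) = 1/1.0691 = 0.9354
[HCO3⁻] = α₁ × DIC = 0.9354 × 6.51 = 6.09 mmol/kg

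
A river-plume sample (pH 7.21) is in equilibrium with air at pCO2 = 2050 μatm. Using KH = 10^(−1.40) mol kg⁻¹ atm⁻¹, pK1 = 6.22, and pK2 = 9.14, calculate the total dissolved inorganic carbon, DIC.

[CO2*] = KH · pCO2 = 10^(−1.40) × 2050×10^-6 = 8.161×10^-5 mol/kg
α₀ = 1/(1 + K1/[H⁺] + K1K2/[H⁺]²) = 1/(1 + 10^+0.99 + 10^-0.94) = 0.09185
DIC = [CO2*]/α₀ = 8.161×10^-5 / 0.09185 = 0.889 mmol/kg

DIC = 0.889 mmol/kg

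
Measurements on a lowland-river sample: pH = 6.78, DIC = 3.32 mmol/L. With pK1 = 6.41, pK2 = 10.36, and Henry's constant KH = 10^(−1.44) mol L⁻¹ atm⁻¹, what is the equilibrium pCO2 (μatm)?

pCO2 = 2.73×10^4 μatm

α₀ = 1 / (1 + K1/[H⁺] + K1K2/[H⁺]²) = 1 / (1 + 10^+0.37 + 10^-3.21)
   = 1 / (1 + 2.3442 + 0.00061660) = 1/3.3448 = 0.2990
[CO2*] = α₀ × DIC = 0.2990 × 3.32 = 0.9926 mmol/L
pCO2 = [CO2*]/KH = 9.926×10^-4 / 3.631×10^-2 = 2.73×10^4 μatm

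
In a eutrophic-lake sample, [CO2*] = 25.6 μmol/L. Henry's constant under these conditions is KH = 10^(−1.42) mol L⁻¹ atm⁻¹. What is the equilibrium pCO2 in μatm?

pCO2 = 673 μatm

KH = 10^(−1.42) = 3.802×10^-2 mol L⁻¹ atm⁻¹
pCO2 = [CO2*]/KH = 25.6×10^-6 / 3.802×10^-2 = 6.73×10^-4 atm = 673 μatm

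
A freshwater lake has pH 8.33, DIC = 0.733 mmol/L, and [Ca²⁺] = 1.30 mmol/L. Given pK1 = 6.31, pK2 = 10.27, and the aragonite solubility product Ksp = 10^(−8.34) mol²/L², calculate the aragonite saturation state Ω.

Ω = 2.34

α₂ = 1 / (1 + [H⁺]/K2 + [H⁺]²/(K1K2)) = 1 / (1 + 10^+1.94 + 10^-0.08)
   = 1 / (1 + 87.096 + 0.83176) = 1/88.928 = 0.01125
[CO3²⁻] = α₂ × DIC = 0.01125 × 0.733 = 0.008243 mmol/L = 8.243 μmol/L
Ksp = 10^(−8.34) = 4.571×10^-9
Ω = [Ca²⁺][CO3²⁻]/Ksp = (1.30×10^-3)(8.243×10^-6) / 4.571×10^-9 = 2.34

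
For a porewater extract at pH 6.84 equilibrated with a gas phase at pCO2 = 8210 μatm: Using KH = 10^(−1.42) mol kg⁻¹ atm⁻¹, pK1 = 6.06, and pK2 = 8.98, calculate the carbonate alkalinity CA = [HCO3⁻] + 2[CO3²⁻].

[CO2*] = KH · pCO2 = 10^(−1.42) × 8210×10^-6 = 3.121×10^-4 mol/kg
α₀ = 1/(1 + K1/[H⁺] + K1K2/[H⁺]²) = 1/(1 + 10^+0.78 + 10^-1.36) = 0.1415
DIC = [CO2*]/α₀ = 3.121×10^-4 / 0.1415 = 2.207 mmol/kg
CA = (α₁ + 2α₂)·DIC = (0.8524 + 2×0.006175) × 2.207 = 1.91 mmol/kg

CA = 1.91 mmol/kg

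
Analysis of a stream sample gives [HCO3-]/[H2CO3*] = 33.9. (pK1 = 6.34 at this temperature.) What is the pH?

pH = 7.87

From K1 = [H⁺][HCO3-]/[H2CO3*]:  pH = pK1 + log₁₀([HCO3-]/[H2CO3*])
log₁₀(33.9) = +1.530
pH = 6.34 + (+1.530) = 7.87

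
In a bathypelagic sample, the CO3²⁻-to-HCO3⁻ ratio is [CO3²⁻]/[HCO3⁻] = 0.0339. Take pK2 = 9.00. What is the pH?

pH = 7.53

From K2 = [H⁺][CO3²⁻]/[HCO3⁻]:  pH = pK2 + log₁₀([CO3²⁻]/[HCO3⁻])
log₁₀(0.0339) = -1.470
pH = 9.00 + (-1.470) = 7.53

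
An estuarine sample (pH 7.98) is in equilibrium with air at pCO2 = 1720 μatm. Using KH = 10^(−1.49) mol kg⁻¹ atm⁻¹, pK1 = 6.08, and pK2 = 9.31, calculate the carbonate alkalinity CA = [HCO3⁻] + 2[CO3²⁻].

CA = 4.83 mmol/kg

[CO2*] = KH · pCO2 = 10^(−1.49) × 1720×10^-6 = 5.566×10^-5 mol/kg
α₀ = 1/(1 + K1/[H⁺] + K1K2/[H⁺]²) = 1/(1 + 10^+1.90 + 10^+0.57) = 0.01188
DIC = [CO2*]/α₀ = 5.566×10^-5 / 0.01188 = 4.684 mmol/kg
CA = (α₁ + 2α₂)·DIC = (0.9440 + 2×0.04415) × 4.684 = 4.83 mmol/kg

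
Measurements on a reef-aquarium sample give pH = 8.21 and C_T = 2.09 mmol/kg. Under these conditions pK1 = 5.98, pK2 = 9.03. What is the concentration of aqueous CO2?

[CO2*] = 10.6 μmol/kg

α₀ = 1 / (1 + K1/[H⁺] + K1K2/[H⁺]²) = 1 / (1 + 10^+2.23 + 10^+1.41)
   = 1 / (1 + 169.82 + 25.704) = 1/196.53 = 0.005088
[CO2*] = α₀ × DIC = 0.005088 × 2.09 = 0.0106 mmol/kg = 10.6 μmol/kg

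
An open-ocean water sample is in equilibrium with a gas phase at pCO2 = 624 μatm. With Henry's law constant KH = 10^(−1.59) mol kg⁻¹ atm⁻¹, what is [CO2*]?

KH = 10^(−1.59) = 2.570×10^-2 mol kg⁻¹ atm⁻¹
[CO2*] = KH · pCO2 = 2.570×10^-2 × 624×10^-6 atm = 1.60×10^-5 mol/kg

[CO2*] = 16.0 μmol/kg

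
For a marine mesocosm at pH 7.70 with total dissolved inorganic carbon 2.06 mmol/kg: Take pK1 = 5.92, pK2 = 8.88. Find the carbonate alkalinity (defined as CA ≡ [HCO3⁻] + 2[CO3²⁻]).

CA = 2.15 mmol/kg

CA = [HCO3⁻] + 2[CO3²⁻] = (α₁ + 2α₂)·DIC
At pH 7.70: [H⁺]/K1 = 10^-1.78 = 0.016596, K2/[H⁺] = 10^-1.18 = 0.066069
α₁ = 1/(1 + 0.016596 + 0.066069) = 1/1.0827 = 0.9236; α₂ = α₁·K2/[H⁺] = 0.06102
α₁ + 2α₂ = 1.0457
CA = 1.0457 × 2.06 = 2.15 mmol/kg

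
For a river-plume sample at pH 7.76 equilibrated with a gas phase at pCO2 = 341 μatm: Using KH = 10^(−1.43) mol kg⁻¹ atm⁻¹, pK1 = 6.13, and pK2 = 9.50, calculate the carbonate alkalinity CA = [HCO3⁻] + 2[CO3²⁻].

CA = 0.560 mmol/kg

[CO2*] = KH · pCO2 = 10^(−1.43) × 341×10^-6 = 1.267×10^-5 mol/kg
α₀ = 1/(1 + K1/[H⁺] + K1K2/[H⁺]²) = 1/(1 + 10^+1.63 + 10^-0.11) = 0.02251
DIC = [CO2*]/α₀ = 1.267×10^-5 / 0.02251 = 0.5630 mmol/kg
CA = (α₁ + 2α₂)·DIC = (0.9600 + 2×0.01747) × 0.5630 = 0.560 mmol/kg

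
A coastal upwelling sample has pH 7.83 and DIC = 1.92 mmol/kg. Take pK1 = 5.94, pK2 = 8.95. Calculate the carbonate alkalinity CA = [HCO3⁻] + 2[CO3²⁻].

CA = [HCO3⁻] + 2[CO3²⁻] = (α₁ + 2α₂)·DIC
At pH 7.83: [H⁺]/K1 = 10^-1.89 = 0.012882, K2/[H⁺] = 10^-1.12 = 0.075858
α₁ = 1/(1 + 0.012882 + 0.075858) = 1/1.0887 = 0.9185; α₂ = α₁·K2/[H⁺] = 0.06967
α₁ + 2α₂ = 1.0578
CA = 1.0578 × 1.92 = 2.03 mmol/kg

CA = 2.03 mmol/kg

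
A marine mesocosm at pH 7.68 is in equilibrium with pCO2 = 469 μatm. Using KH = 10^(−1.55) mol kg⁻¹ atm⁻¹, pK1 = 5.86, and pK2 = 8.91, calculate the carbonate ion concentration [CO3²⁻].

[CO3²⁻] = 0.0514 mmol/kg

[CO2*] = KH · pCO2 = 10^(−1.55) × 469×10^-6 = 1.322×10^-5 mol/kg
α₀ = 1/(1 + K1/[H⁺] + K1K2/[H⁺]²) = 1/(1 + 10^+1.82 + 10^+0.59) = 0.01409
DIC = [CO2*]/α₀ = 1.322×10^-5 / 0.01409 = 0.9380 mmol/kg
[CO3²⁻] = α₂·DIC; α₂ = 0.05483, so [CO3²⁻] = 0.05483 × 0.9380 = 0.0514 mmol/kg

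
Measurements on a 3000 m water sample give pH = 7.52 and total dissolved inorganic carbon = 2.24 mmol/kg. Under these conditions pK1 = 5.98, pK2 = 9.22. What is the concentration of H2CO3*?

α₀ = 1 / (1 + K1/[H⁺] + K1K2/[H⁺]²) = 1 / (1 + 10^+1.54 + 10^-0.16)
   = 1 / (1 + 34.674 + 0.69183) = 1/36.366 = 0.02750
[CO2*] = α₀ × DIC = 0.02750 × 2.24 = 0.0616 mmol/kg

[CO2*] = 0.0616 mmol/kg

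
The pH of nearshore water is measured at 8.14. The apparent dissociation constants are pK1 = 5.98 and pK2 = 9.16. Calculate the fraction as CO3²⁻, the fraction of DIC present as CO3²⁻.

α₂ = 1 / (1 + [H⁺]/K2 + [H⁺]²/(K1K2)) = 1 / (1 + 10^+1.02 + 10^-1.14)
   = 1 / (1 + 10.471 + 0.072444) = 1/11.544 = 0.08663

α₂ = 0.0866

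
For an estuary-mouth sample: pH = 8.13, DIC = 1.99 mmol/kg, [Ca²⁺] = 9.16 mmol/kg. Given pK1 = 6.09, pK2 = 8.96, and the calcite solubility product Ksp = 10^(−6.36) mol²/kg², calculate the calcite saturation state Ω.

α₂ = 1 / (1 + [H⁺]/K2 + [H⁺]²/(K1K2)) = 1 / (1 + 10^+0.83 + 10^-1.21)
   = 1 / (1 + 6.7608 + 0.061660) = 1/7.8225 = 0.1278
[CO3²⁻] = α₂ × DIC = 0.1278 × 1.99 = 0.2544 mmol/kg
Ksp = 10^(−6.36) = 4.365×10^-7
Ω = [Ca²⁺][CO3²⁻]/Ksp = (9.16×10^-3)(2.544×10^-4) / 4.365×10^-7 = 5.34

Ω = 5.34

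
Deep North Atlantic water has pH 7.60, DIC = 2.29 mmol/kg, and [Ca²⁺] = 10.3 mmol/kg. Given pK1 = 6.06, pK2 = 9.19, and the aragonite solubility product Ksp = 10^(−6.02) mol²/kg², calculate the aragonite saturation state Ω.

α₂ = 1 / (1 + [H⁺]/K2 + [H⁺]²/(K1K2)) = 1 / (1 + 10^+1.59 + 10^+0.05)
   = 1 / (1 + 38.905 + 1.1220) = 1/41.027 = 0.02437
[CO3²⁻] = α₂ × DIC = 0.02437 × 2.29 = 0.05582 mmol/kg
Ksp = 10^(−6.02) = 9.550×10^-7
Ω = [Ca²⁺][CO3²⁻]/Ksp = (10.3×10^-3)(5.582×10^-5) / 9.550×10^-7 = 0.602

Ω = 0.602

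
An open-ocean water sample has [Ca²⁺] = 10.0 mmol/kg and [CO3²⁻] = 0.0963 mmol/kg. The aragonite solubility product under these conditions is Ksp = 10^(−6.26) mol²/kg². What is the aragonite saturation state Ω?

Ω = 1.75

Ksp = 10^(−6.26) = 5.495×10^-7
Ω = [Ca²⁺][CO3²⁻]/Ksp = (10.0×10^-3)(0.0963×10^-3) / 5.495×10^-7 = 1.75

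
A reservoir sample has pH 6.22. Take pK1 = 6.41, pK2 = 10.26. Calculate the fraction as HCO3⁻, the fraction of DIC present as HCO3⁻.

α₁ = 0.392

α₁ = 1 / (1 + [H⁺]/K1 + K2/[H⁺]) = 1 / (1 + 10^+0.19 + 10^-4.04)
   = 1 / (1 + 1.5488 + 9.1201×10^-5) = 1/2.5489 = 0.3923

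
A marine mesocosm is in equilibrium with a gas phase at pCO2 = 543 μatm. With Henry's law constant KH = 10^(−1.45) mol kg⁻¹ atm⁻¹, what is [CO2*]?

[CO2*] = 19.3 μmol/kg

KH = 10^(−1.45) = 3.548×10^-2 mol kg⁻¹ atm⁻¹
[CO2*] = KH · pCO2 = 3.548×10^-2 × 543×10^-6 atm = 1.93×10^-5 mol/kg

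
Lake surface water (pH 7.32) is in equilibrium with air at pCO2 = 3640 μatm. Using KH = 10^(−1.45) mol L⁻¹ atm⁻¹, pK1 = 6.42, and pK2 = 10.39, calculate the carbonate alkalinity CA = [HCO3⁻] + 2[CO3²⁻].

CA = 1.03 mmol/L

[CO2*] = KH · pCO2 = 10^(−1.45) × 3640×10^-6 = 1.292×10^-4 mol/L
α₀ = 1/(1 + K1/[H⁺] + K1K2/[H⁺]²) = 1/(1 + 10^+0.90 + 10^-2.17) = 0.1117
DIC = [CO2*]/α₀ = 1.292×10^-4 / 0.1117 = 1.156 mmol/L
CA = (α₁ + 2α₂)·DIC = (0.8875 + 2×0.0007554) × 1.156 = 1.03 mmol/L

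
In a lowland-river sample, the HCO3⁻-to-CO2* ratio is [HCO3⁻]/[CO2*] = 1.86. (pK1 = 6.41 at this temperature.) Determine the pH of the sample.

From K1 = [H⁺][HCO3⁻]/[CO2*]:  pH = pK1 + log₁₀([HCO3⁻]/[CO2*])
log₁₀(1.86) = +0.270
pH = 6.41 + (+0.270) = 6.68

pH = 6.68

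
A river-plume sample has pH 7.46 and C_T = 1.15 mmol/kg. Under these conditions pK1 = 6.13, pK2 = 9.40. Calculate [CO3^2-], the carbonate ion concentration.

α₂ = 1 / (1 + [H⁺]/K2 + [H⁺]²/(K1K2)) = 1 / (1 + 10^+1.94 + 10^+0.61)
   = 1 / (1 + 87.096 + 4.0738) = 1/92.170 = 0.01085
[CO3²⁻] = α₂ × DIC = 0.01085 × 1.15 = 0.0125 mmol/kg = 12.5 μmol/kg

[CO3²⁻] = 12.5 μmol/kg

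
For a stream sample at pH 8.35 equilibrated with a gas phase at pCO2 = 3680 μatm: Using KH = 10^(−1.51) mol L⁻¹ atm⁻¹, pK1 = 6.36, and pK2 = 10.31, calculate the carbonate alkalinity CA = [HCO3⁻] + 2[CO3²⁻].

[CO2*] = KH · pCO2 = 10^(−1.51) × 3680×10^-6 = 1.137×10^-4 mol/L
α₀ = 1/(1 + K1/[H⁺] + K1K2/[H⁺]²) = 1/(1 + 10^+1.99 + 10^+0.03) = 0.01002
DIC = [CO2*]/α₀ = 1.137×10^-4 / 0.01002 = 11.35 mmol/L
CA = (α₁ + 2α₂)·DIC = (0.9792 + 2×0.01074) × 11.35 = 11.4 mmol/L

CA = 11.4 mmol/L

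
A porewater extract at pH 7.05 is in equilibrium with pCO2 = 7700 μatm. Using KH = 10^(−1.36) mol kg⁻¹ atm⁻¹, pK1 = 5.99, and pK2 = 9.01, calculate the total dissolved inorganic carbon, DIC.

[CO2*] = KH · pCO2 = 10^(−1.36) × 7700×10^-6 = 3.361×10^-4 mol/kg
α₀ = 1/(1 + K1/[H⁺] + K1K2/[H⁺]²) = 1/(1 + 10^+1.06 + 10^-0.90) = 0.07932
DIC = [CO2*]/α₀ = 3.361×10^-4 / 0.07932 = 4.24 mmol/kg

DIC = 4.24 mmol/kg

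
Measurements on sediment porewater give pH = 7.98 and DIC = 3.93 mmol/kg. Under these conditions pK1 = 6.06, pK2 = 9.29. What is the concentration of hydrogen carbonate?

[HCO3⁻] = 3.70 mmol/kg

α₁ = 1 / (1 + [H⁺]/K1 + K2/[H⁺]) = 1 / (1 + 10^-1.92 + 10^-1.31)
   = 1 / (1 + 0.012023 + 0.048978) = 1/1.0610 = 0.9425
[HCO3⁻] = α₁ × DIC = 0.9425 × 3.93 = 3.70 mmol/kg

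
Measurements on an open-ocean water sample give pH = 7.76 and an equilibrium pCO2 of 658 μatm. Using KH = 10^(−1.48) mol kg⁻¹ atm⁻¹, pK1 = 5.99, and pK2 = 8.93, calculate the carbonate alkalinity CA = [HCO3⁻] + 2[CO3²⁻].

[CO2*] = KH · pCO2 = 10^(−1.48) × 658×10^-6 = 2.179×10^-5 mol/kg
α₀ = 1/(1 + K1/[H⁺] + K1K2/[H⁺]²) = 1/(1 + 10^+1.77 + 10^+0.60) = 0.01566
DIC = [CO2*]/α₀ = 2.179×10^-5 / 0.01566 = 1.392 mmol/kg
CA = (α₁ + 2α₂)·DIC = (0.9220 + 2×0.06234) × 1.392 = 1.46 mmol/kg

CA = 1.46 mmol/kg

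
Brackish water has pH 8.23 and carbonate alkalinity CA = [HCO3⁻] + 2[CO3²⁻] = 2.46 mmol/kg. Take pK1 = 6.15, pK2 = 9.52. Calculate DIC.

CA = [HCO3⁻] + 2[CO3²⁻] = (α₁ + 2α₂)·DIC
At pH 8.23: [H⁺]/K1 = 10^-2.08 = 0.0083176, K2/[H⁺] = 10^-1.29 = 0.051286
α₁ = 1/(1 + 0.0083176 + 0.051286) = 1/1.0596 = 0.9437; α₂ = α₁·K2/[H⁺] = 0.04840
α₁ + 2α₂ = 1.0406
DIC = CA / (α₁ + 2α₂) = 2.46 / 1.0406 = 2.36 mmol/kg

DIC = 2.36 mmol/kg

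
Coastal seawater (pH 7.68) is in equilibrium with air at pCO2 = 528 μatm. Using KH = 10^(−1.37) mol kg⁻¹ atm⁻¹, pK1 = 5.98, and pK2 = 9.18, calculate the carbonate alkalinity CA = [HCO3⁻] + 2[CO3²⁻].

CA = 1.20 mmol/kg

[CO2*] = KH · pCO2 = 10^(−1.37) × 528×10^-6 = 2.252×10^-5 mol/kg
α₀ = 1/(1 + K1/[H⁺] + K1K2/[H⁺]²) = 1/(1 + 10^+1.70 + 10^+0.20) = 0.01897
DIC = [CO2*]/α₀ = 2.252×10^-5 / 0.01897 = 1.187 mmol/kg
CA = (α₁ + 2α₂)·DIC = (0.9510 + 2×0.03007) × 1.187 = 1.20 mmol/kg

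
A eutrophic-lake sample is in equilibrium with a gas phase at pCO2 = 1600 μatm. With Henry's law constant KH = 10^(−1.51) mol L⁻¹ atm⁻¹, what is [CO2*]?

KH = 10^(−1.51) = 3.090×10^-2 mol L⁻¹ atm⁻¹
[CO2*] = KH · pCO2 = 3.090×10^-2 × 1600×10^-6 atm = 4.94×10^-5 mol/L

[CO2*] = 49.4 μmol/L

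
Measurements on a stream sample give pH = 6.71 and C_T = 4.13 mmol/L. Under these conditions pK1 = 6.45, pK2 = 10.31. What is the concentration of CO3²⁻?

[CO3²⁻] = 0.669 μmol/L

α₂ = 1 / (1 + [H⁺]/K2 + [H⁺]²/(K1K2)) = 1 / (1 + 10^+3.60 + 10^+3.34)
   = 1 / (1 + 3981.1 + 2187.8) = 1/6169.8 = 0.0001621
[CO3²⁻] = α₂ × DIC = 0.0001621 × 4.13 = 0.000669 mmol/L = 0.669 μmol/L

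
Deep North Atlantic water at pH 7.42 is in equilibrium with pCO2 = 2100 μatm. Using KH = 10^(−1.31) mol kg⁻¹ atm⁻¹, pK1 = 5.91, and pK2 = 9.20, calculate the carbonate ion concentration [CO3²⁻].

[CO3²⁻] = 0.0552 mmol/kg

[CO2*] = KH · pCO2 = 10^(−1.31) × 2100×10^-6 = 1.029×10^-4 mol/kg
α₀ = 1/(1 + K1/[H⁺] + K1K2/[H⁺]²) = 1/(1 + 10^+1.51 + 10^-0.27) = 0.02950
DIC = [CO2*]/α₀ = 1.029×10^-4 / 0.02950 = 3.486 mmol/kg
[CO3²⁻] = α₂·DIC; α₂ = 0.01584, so [CO3²⁻] = 0.01584 × 3.486 = 0.0552 mmol/kg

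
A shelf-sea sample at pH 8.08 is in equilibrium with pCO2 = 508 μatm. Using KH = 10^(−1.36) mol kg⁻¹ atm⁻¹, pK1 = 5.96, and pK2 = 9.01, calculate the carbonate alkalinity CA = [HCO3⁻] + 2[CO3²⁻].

[CO2*] = KH · pCO2 = 10^(−1.36) × 508×10^-6 = 2.218×10^-5 mol/kg
α₀ = 1/(1 + K1/[H⁺] + K1K2/[H⁺]²) = 1/(1 + 10^+2.12 + 10^+1.19) = 0.006742
DIC = [CO2*]/α₀ = 2.218×10^-5 / 0.006742 = 3.289 mmol/kg
CA = (α₁ + 2α₂)·DIC = (0.8888 + 2×0.1044) × 3.289 = 3.61 mmol/kg

CA = 3.61 mmol/kg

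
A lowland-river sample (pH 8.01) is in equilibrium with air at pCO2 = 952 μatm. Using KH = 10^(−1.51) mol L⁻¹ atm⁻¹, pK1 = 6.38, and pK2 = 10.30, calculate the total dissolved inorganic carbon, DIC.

DIC = 1.29 mmol/L

[CO2*] = KH · pCO2 = 10^(−1.51) × 952×10^-6 = 2.942×10^-5 mol/L
α₀ = 1/(1 + K1/[H⁺] + K1K2/[H⁺]²) = 1/(1 + 10^+1.63 + 10^-0.66) = 0.02279
DIC = [CO2*]/α₀ = 2.942×10^-5 / 0.02279 = 1.29 mmol/L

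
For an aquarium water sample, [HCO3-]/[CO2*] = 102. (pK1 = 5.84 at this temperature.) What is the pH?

pH = 7.85

From K1 = [H⁺][HCO3-]/[CO2*]:  pH = pK1 + log₁₀([HCO3-]/[CO2*])
log₁₀(102) = +2.009
pH = 5.84 + (+2.009) = 7.85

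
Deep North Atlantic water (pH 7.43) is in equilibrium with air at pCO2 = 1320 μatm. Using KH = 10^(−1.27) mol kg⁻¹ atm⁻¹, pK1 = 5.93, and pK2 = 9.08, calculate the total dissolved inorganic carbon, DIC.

[CO2*] = KH · pCO2 = 10^(−1.27) × 1320×10^-6 = 7.089×10^-5 mol/kg
α₀ = 1/(1 + K1/[H⁺] + K1K2/[H⁺]²) = 1/(1 + 10^+1.50 + 10^-0.15) = 0.03000
DIC = [CO2*]/α₀ = 7.089×10^-5 / 0.03000 = 2.36 mmol/kg

DIC = 2.36 mmol/kg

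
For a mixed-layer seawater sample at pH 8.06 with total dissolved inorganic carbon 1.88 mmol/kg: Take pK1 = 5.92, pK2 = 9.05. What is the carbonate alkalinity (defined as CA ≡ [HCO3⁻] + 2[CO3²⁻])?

CA = [HCO3⁻] + 2[CO3²⁻] = (α₁ + 2α₂)·DIC
At pH 8.06: [H⁺]/K1 = 10^-2.14 = 0.0072444, K2/[H⁺] = 10^-0.99 = 0.10233
α₁ = 1/(1 + 0.0072444 + 0.10233) = 1/1.1096 = 0.9012; α₂ = α₁·K2/[H⁺] = 0.09222
α₁ + 2α₂ = 1.0857
CA = 1.0857 × 1.88 = 2.04 mmol/kg

CA = 2.04 mmol/kg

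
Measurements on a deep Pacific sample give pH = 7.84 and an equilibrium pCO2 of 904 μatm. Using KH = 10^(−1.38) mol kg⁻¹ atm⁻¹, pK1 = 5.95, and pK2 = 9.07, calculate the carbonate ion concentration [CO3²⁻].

[CO3²⁻] = 0.172 mmol/kg

[CO2*] = KH · pCO2 = 10^(−1.38) × 904×10^-6 = 3.768×10^-5 mol/kg
α₀ = 1/(1 + K1/[H⁺] + K1K2/[H⁺]²) = 1/(1 + 10^+1.89 + 10^+0.66) = 0.01202
DIC = [CO2*]/α₀ = 3.768×10^-5 / 0.01202 = 3.135 mmol/kg
[CO3²⁻] = α₂·DIC; α₂ = 0.05494, so [CO3²⁻] = 0.05494 × 3.135 = 0.172 mmol/kg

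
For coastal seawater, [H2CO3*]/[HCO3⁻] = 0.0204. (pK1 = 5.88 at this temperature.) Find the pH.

From K1 = [H⁺][HCO3⁻]/[H2CO3*]:  pH = pK1 − log₁₀([H2CO3*]/[HCO3⁻])
log₁₀(0.0204) = -1.690
pH = 5.88 − (-1.690) = 7.57

pH = 7.57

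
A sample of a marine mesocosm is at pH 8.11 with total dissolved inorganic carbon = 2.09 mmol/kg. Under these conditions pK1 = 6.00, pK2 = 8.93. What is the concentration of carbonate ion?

[CO3²⁻] = 0.273 mmol/kg

α₂ = 1 / (1 + [H⁺]/K2 + [H⁺]²/(K1K2)) = 1 / (1 + 10^+0.82 + 10^-1.29)
   = 1 / (1 + 6.6069 + 0.051286) = 1/7.6582 = 0.1306
[CO3²⁻] = α₂ × DIC = 0.1306 × 2.09 = 0.273 mmol/kg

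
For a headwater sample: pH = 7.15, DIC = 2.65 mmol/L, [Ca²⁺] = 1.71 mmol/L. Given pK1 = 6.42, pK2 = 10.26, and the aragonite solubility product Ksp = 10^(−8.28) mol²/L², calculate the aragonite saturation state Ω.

α₂ = 1 / (1 + [H⁺]/K2 + [H⁺]²/(K1K2)) = 1 / (1 + 10^+3.11 + 10^+2.38)
   = 1 / (1 + 1288.2 + 239.88) = 1/1529.1 = 0.0006540
[CO3²⁻] = α₂ × DIC = 0.0006540 × 2.65 = 0.001733 mmol/L = 1.733 μmol/L
Ksp = 10^(−8.28) = 5.248×10^-9
Ω = [Ca²⁺][CO3²⁻]/Ksp = (1.71×10^-3)(1.733×10^-6) / 5.248×10^-9 = 0.565

Ω = 0.565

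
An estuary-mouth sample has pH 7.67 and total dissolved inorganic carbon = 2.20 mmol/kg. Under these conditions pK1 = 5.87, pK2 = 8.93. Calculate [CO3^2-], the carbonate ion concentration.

[CO3²⁻] = 0.113 mmol/kg

α₂ = 1 / (1 + [H⁺]/K2 + [H⁺]²/(K1K2)) = 1 / (1 + 10^+1.26 + 10^-0.54)
   = 1 / (1 + 18.197 + 0.28840) = 1/19.485 = 0.05132
[CO3²⁻] = α₂ × DIC = 0.05132 × 2.20 = 0.113 mmol/kg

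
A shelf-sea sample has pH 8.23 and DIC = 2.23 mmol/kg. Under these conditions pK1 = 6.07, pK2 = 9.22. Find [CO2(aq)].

α₀ = 1 / (1 + K1/[H⁺] + K1K2/[H⁺]²) = 1 / (1 + 10^+2.16 + 10^+1.17)
   = 1 / (1 + 144.54 + 14.791) = 1/160.34 = 0.006237
[CO2*] = α₀ × DIC = 0.006237 × 2.23 = 0.0139 mmol/kg = 13.9 μmol/kg

[CO2*] = 13.9 μmol/kg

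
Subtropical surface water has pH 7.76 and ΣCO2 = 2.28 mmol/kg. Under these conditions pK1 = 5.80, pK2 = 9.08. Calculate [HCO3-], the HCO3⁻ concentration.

α₁ = 1 / (1 + [H⁺]/K1 + K2/[H⁺]) = 1 / (1 + 10^-1.96 + 10^-1.32)
   = 1 / (1 + 0.010965 + 0.047863) = 1/1.0588 = 0.9444
[HCO3⁻] = α₁ × DIC = 0.9444 × 2.28 = 2.15 mmol/kg

[HCO3⁻] = 2.15 mmol/kg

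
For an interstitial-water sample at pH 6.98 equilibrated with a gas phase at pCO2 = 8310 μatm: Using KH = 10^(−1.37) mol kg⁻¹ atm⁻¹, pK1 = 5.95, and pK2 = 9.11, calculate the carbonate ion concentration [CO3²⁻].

[CO3²⁻] = 0.0282 mmol/kg

[CO2*] = KH · pCO2 = 10^(−1.37) × 8310×10^-6 = 3.545×10^-4 mol/kg
α₀ = 1/(1 + K1/[H⁺] + K1K2/[H⁺]²) = 1/(1 + 10^+1.03 + 10^-1.10) = 0.08478
DIC = [CO2*]/α₀ = 3.545×10^-4 / 0.08478 = 4.181 mmol/kg
[CO3²⁻] = α₂·DIC; α₂ = 0.006735, so [CO3²⁻] = 0.006735 × 4.181 = 0.0282 mmol/kg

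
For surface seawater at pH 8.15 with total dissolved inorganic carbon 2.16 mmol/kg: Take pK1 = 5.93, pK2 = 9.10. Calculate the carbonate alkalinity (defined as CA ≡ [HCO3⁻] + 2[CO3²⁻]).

CA = [HCO3⁻] + 2[CO3²⁻] = (α₁ + 2α₂)·DIC
At pH 8.15: [H⁺]/K1 = 10^-2.22 = 0.0060256, K2/[H⁺] = 10^-0.95 = 0.11220
α₁ = 1/(1 + 0.0060256 + 0.11220) = 1/1.1182 = 0.8943; α₂ = α₁·K2/[H⁺] = 0.1003
α₁ + 2α₂ = 1.0950
CA = 1.0950 × 2.16 = 2.37 mmol/kg

CA = 2.37 mmol/kg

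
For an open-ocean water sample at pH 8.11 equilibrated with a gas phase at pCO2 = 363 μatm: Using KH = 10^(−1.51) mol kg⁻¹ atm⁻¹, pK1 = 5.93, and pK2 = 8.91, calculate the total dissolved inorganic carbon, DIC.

[CO2*] = KH · pCO2 = 10^(−1.51) × 363×10^-6 = 1.122×10^-5 mol/kg
α₀ = 1/(1 + K1/[H⁺] + K1K2/[H⁺]²) = 1/(1 + 10^+2.18 + 10^+1.38) = 0.005671
DIC = [CO2*]/α₀ = 1.122×10^-5 / 0.005671 = 1.98 mmol/kg

DIC = 1.98 mmol/kg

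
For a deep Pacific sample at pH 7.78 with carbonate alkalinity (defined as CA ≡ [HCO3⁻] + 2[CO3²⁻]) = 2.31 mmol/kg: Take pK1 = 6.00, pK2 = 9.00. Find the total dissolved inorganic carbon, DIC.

CA = [HCO3⁻] + 2[CO3²⁻] = (α₁ + 2α₂)·DIC
At pH 7.78: [H⁺]/K1 = 10^-1.78 = 0.016596, K2/[H⁺] = 10^-1.22 = 0.060256
α₁ = 1/(1 + 0.016596 + 0.060256) = 1/1.0769 = 0.9286; α₂ = α₁·K2/[H⁺] = 0.05596
α₁ + 2α₂ = 1.0405
DIC = CA / (α₁ + 2α₂) = 2.31 / 1.0405 = 2.22 mmol/kg

DIC = 2.22 mmol/kg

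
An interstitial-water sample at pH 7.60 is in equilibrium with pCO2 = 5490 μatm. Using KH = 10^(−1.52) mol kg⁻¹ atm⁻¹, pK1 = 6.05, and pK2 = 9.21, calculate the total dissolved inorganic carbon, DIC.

[CO2*] = KH · pCO2 = 10^(−1.52) × 5490×10^-6 = 1.658×10^-4 mol/kg
α₀ = 1/(1 + K1/[H⁺] + K1K2/[H⁺]²) = 1/(1 + 10^+1.55 + 10^-0.06) = 0.02677
DIC = [CO2*]/α₀ = 1.658×10^-4 / 0.02677 = 6.19 mmol/kg

DIC = 6.19 mmol/kg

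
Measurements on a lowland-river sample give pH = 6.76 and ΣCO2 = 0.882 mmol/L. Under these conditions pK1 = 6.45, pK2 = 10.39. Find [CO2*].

α₀ = 1 / (1 + K1/[H⁺] + K1K2/[H⁺]²) = 1 / (1 + 10^+0.31 + 10^-3.32)
   = 1 / (1 + 2.0417 + 0.00047863) = 1/3.0422 = 0.3287
[CO2*] = α₀ × DIC = 0.3287 × 0.882 = 0.290 mmol/L

[CO2*] = 0.290 mmol/L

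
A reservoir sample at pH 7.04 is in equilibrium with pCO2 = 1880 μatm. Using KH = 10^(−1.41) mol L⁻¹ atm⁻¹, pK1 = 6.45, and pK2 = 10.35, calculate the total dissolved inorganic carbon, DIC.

DIC = 0.358 mmol/L

[CO2*] = KH · pCO2 = 10^(−1.41) × 1880×10^-6 = 7.314×10^-5 mol/L
α₀ = 1/(1 + K1/[H⁺] + K1K2/[H⁺]²) = 1/(1 + 10^+0.59 + 10^-2.72) = 0.2044
DIC = [CO2*]/α₀ = 7.314×10^-5 / 0.2044 = 0.358 mmol/L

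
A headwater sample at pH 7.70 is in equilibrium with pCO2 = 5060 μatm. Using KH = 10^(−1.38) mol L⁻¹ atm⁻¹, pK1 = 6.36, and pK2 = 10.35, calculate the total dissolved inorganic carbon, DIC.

DIC = 4.84 mmol/L

[CO2*] = KH · pCO2 = 10^(−1.38) × 5060×10^-6 = 2.109×10^-4 mol/L
α₀ = 1/(1 + K1/[H⁺] + K1K2/[H⁺]²) = 1/(1 + 10^+1.34 + 10^-1.31) = 0.04362
DIC = [CO2*]/α₀ = 2.109×10^-4 / 0.04362 = 4.84 mmol/L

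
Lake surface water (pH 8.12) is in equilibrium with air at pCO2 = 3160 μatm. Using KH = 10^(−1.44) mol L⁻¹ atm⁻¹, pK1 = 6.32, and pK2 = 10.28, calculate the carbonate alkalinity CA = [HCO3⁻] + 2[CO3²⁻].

CA = 7.34 mmol/L

[CO2*] = KH · pCO2 = 10^(−1.44) × 3160×10^-6 = 1.147×10^-4 mol/L
α₀ = 1/(1 + K1/[H⁺] + K1K2/[H⁺]²) = 1/(1 + 10^+1.80 + 10^-0.36) = 0.01550
DIC = [CO2*]/α₀ = 1.147×10^-4 / 0.01550 = 7.404 mmol/L
CA = (α₁ + 2α₂)·DIC = (0.9777 + 2×0.006764) × 7.404 = 7.34 mmol/L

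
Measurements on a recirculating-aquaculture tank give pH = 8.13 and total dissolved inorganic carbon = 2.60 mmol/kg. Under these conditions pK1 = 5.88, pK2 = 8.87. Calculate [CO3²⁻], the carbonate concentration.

α₂ = 1 / (1 + [H⁺]/K2 + [H⁺]²/(K1K2)) = 1 / (1 + 10^+0.74 + 10^-1.51)
   = 1 / (1 + 5.4954 + 0.030903) = 1/6.5263 = 0.1532
[CO3²⁻] = α₂ × DIC = 0.1532 × 2.60 = 0.398 mmol/kg

[CO3²⁻] = 0.398 mmol/kg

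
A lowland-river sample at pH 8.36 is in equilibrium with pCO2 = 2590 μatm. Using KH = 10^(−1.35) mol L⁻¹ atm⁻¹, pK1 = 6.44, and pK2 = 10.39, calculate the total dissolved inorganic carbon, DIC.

[CO2*] = KH · pCO2 = 10^(−1.35) × 2590×10^-6 = 1.157×10^-4 mol/L
α₀ = 1/(1 + K1/[H⁺] + K1K2/[H⁺]²) = 1/(1 + 10^+1.92 + 10^-0.11) = 0.01177
DIC = [CO2*]/α₀ = 1.157×10^-4 / 0.01177 = 9.83 mmol/L

DIC = 9.83 mmol/L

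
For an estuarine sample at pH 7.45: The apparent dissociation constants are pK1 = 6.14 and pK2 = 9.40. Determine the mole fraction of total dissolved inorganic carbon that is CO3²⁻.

α₂ = 1 / (1 + [H⁺]/K2 + [H⁺]²/(K1K2)) = 1 / (1 + 10^+1.95 + 10^+0.64)
   = 1 / (1 + 89.125 + 4.3652) = 1/94.490 = 0.01058

α₂ = 0.0106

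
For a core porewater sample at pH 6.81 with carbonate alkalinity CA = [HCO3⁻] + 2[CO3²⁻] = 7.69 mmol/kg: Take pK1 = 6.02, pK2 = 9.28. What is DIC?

CA = [HCO3⁻] + 2[CO3²⁻] = (α₁ + 2α₂)·DIC
At pH 6.81: [H⁺]/K1 = 10^-0.79 = 0.16218, K2/[H⁺] = 10^-2.47 = 0.0033884
α₁ = 1/(1 + 0.16218 + 0.0033884) = 1/1.1656 = 0.8579; α₂ = α₁·K2/[H⁺] = 0.002907
α₁ + 2α₂ = 0.8638
DIC = CA / (α₁ + 2α₂) = 7.69 / 0.8638 = 8.90 mmol/kg

DIC = 8.90 mmol/kg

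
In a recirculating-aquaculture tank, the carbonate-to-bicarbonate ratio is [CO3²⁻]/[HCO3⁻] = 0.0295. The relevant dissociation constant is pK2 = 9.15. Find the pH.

pH = 7.62

From K2 = [H⁺][CO3²⁻]/[HCO3⁻]:  pH = pK2 + log₁₀([CO3²⁻]/[HCO3⁻])
log₁₀(0.0295) = -1.530
pH = 9.15 + (-1.530) = 7.62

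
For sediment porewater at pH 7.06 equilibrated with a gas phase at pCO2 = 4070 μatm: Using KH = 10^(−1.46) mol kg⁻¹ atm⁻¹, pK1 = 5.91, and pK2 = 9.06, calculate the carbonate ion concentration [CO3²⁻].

[CO3²⁻] = 19.9 μmol/kg

[CO2*] = KH · pCO2 = 10^(−1.46) × 4070×10^-6 = 1.411×10^-4 mol/kg
α₀ = 1/(1 + K1/[H⁺] + K1K2/[H⁺]²) = 1/(1 + 10^+1.15 + 10^-0.85) = 0.06550
DIC = [CO2*]/α₀ = 1.411×10^-4 / 0.06550 = 2.154 mmol/kg
[CO3²⁻] = α₂·DIC; α₂ = 0.009252, so [CO3²⁻] = 0.009252 × 2.154 = 0.0199 mmol/kg = 19.9 μmol/kg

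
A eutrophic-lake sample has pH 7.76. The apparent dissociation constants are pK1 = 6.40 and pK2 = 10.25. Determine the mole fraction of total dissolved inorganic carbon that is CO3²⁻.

α₂ = 0.00309

α₂ = 1 / (1 + [H⁺]/K2 + [H⁺]²/(K1K2)) = 1 / (1 + 10^+2.49 + 10^+1.13)
   = 1 / (1 + 309.03 + 13.490) = 1/323.52 = 0.003091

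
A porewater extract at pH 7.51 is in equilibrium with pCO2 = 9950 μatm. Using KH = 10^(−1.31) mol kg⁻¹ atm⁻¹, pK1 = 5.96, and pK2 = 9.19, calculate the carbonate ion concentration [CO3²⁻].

[CO2*] = KH · pCO2 = 10^(−1.31) × 9950×10^-6 = 4.873×10^-4 mol/kg
α₀ = 1/(1 + K1/[H⁺] + K1K2/[H⁺]²) = 1/(1 + 10^+1.55 + 10^-0.13) = 0.02687
DIC = [CO2*]/α₀ = 4.873×10^-4 / 0.02687 = 18.14 mmol/kg
[CO3²⁻] = α₂·DIC; α₂ = 0.01992, so [CO3²⁻] = 0.01992 × 18.14 = 0.361 mmol/kg

[CO3²⁻] = 0.361 mmol/kg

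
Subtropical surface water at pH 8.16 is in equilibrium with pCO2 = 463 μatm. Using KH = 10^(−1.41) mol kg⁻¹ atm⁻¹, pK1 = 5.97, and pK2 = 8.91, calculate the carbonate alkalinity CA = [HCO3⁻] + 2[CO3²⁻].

[CO2*] = KH · pCO2 = 10^(−1.41) × 463×10^-6 = 1.801×10^-5 mol/kg
α₀ = 1/(1 + K1/[H⁺] + K1K2/[H⁺]²) = 1/(1 + 10^+2.19 + 10^+1.44) = 0.005452
DIC = [CO2*]/α₀ = 1.801×10^-5 / 0.005452 = 3.304 mmol/kg
CA = (α₁ + 2α₂)·DIC = (0.8444 + 2×0.1502) × 3.304 = 3.78 mmol/kg

CA = 3.78 mmol/kg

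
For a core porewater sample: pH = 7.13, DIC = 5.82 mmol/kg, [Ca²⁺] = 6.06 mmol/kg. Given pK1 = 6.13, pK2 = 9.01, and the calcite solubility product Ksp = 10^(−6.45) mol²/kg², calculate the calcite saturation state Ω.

α₂ = 1 / (1 + [H⁺]/K2 + [H⁺]²/(K1K2)) = 1 / (1 + 10^+1.88 + 10^+0.88)
   = 1 / (1 + 75.858 + 7.5858) = 1/84.444 = 0.01184
[CO3²⁻] = α₂ × DIC = 0.01184 × 5.82 = 0.06892 mmol/kg
Ksp = 10^(−6.45) = 3.548×10^-7
Ω = [Ca²⁺][CO3²⁻]/Ksp = (6.06×10^-3)(6.892×10^-5) / 3.548×10^-7 = 1.18

Ω = 1.18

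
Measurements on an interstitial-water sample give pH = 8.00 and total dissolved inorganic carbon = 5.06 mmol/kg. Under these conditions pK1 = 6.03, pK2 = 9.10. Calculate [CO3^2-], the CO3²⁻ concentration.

[CO3²⁻] = 0.369 mmol/kg

α₂ = 1 / (1 + [H⁺]/K2 + [H⁺]²/(K1K2)) = 1 / (1 + 10^+1.10 + 10^-0.87)
   = 1 / (1 + 12.589 + 0.13490) = 1/13.724 = 0.07286
[CO3²⁻] = α₂ × DIC = 0.07286 × 5.06 = 0.369 mmol/kg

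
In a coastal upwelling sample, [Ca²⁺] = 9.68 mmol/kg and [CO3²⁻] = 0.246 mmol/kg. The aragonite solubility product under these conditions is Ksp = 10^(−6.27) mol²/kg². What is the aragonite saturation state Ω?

Ksp = 10^(−6.27) = 5.370×10^-7
Ω = [Ca²⁺][CO3²⁻]/Ksp = (9.68×10^-3)(0.246×10^-3) / 5.370×10^-7 = 4.43

Ω = 4.43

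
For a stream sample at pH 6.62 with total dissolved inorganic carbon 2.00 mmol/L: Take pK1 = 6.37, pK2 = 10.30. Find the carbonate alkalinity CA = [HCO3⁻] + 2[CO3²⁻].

CA = [HCO3⁻] + 2[CO3²⁻] = (α₁ + 2α₂)·DIC
At pH 6.62: [H⁺]/K1 = 10^-0.25 = 0.56234, K2/[H⁺] = 10^-3.68 = 0.00020893
α₁ = 1/(1 + 0.56234 + 0.00020893) = 1/1.5626 = 0.6400; α₂ = α₁·K2/[H⁺] = 0.0001337
α₁ + 2α₂ = 0.6402
CA = 0.6402 × 2.00 = 1.28 mmol/L

CA = 1.28 mmol/L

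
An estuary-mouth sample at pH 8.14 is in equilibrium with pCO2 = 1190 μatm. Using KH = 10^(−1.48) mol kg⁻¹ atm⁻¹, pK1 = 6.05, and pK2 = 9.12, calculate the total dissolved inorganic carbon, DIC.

DIC = 5.39 mmol/kg

[CO2*] = KH · pCO2 = 10^(−1.48) × 1190×10^-6 = 3.940×10^-5 mol/kg
α₀ = 1/(1 + K1/[H⁺] + K1K2/[H⁺]²) = 1/(1 + 10^+2.09 + 10^+1.11) = 0.007304
DIC = [CO2*]/α₀ = 3.940×10^-5 / 0.007304 = 5.39 mmol/kg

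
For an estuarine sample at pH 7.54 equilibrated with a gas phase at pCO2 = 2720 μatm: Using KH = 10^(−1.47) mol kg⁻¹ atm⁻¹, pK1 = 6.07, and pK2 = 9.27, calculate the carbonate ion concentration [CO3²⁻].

[CO2*] = KH · pCO2 = 10^(−1.47) × 2720×10^-6 = 9.217×10^-5 mol/kg
α₀ = 1/(1 + K1/[H⁺] + K1K2/[H⁺]²) = 1/(1 + 10^+1.47 + 10^-0.26) = 0.03219
DIC = [CO2*]/α₀ = 9.217×10^-5 / 0.03219 = 2.863 mmol/kg
[CO3²⁻] = α₂·DIC; α₂ = 0.01769, so [CO3²⁻] = 0.01769 × 2.863 = 0.0506 mmol/kg

[CO3²⁻] = 0.0506 mmol/kg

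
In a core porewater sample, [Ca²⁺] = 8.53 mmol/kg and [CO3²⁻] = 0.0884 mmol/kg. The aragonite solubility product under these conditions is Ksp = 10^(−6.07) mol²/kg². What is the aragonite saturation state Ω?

Ω = 0.886

Ksp = 10^(−6.07) = 8.511×10^-7
Ω = [Ca²⁺][CO3²⁻]/Ksp = (8.53×10^-3)(0.0884×10^-3) / 8.511×10^-7 = 0.886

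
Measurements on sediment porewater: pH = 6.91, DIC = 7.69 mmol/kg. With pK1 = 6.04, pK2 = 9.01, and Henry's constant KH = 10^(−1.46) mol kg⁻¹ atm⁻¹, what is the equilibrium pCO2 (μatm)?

α₀ = 1 / (1 + K1/[H⁺] + K1K2/[H⁺]²) = 1 / (1 + 10^+0.87 + 10^-1.23)
   = 1 / (1 + 7.4131 + 0.058884) = 1/8.4720 = 0.1180
[CO2*] = α₀ × DIC = 0.1180 × 7.69 = 0.9077 mmol/kg
pCO2 = [CO2*]/KH = 9.077×10^-4 / 3.467×10^-2 = 2.62×10^4 μatm

pCO2 = 2.62×10^4 μatm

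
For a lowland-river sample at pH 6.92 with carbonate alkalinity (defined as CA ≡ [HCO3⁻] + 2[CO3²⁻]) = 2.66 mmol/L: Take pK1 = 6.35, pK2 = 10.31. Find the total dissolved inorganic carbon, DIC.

CA = [HCO3⁻] + 2[CO3²⁻] = (α₁ + 2α₂)·DIC
At pH 6.92: [H⁺]/K1 = 10^-0.57 = 0.26915, K2/[H⁺] = 10^-3.39 = 0.00040738
α₁ = 1/(1 + 0.26915 + 0.00040738) = 1/1.2696 = 0.7877; α₂ = α₁·K2/[H⁺] = 0.0003209
α₁ + 2α₂ = 0.7883
DIC = CA / (α₁ + 2α₂) = 2.66 / 0.7883 = 3.37 mmol/L

DIC = 3.37 mmol/L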